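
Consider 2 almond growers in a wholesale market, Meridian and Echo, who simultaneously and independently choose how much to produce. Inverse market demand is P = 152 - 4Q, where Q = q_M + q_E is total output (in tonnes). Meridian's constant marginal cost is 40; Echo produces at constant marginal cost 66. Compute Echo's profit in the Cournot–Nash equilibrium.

Meridian's profit: π_M = (152 - 4Q)q_M - (40q_M). Setting ∂π_M/∂q_M = 0: 112 - 8q_M - 4(q_E) = 0.
Echo's first-order condition: 86 - 8q_E - 4(q_M) = 0.
Best responses: q_M = (112 - 4q_E)/8, q_E = (86 - 4q_M)/8.
Substituting one into the other gives q_M = 23/2 and q_E = 5.
Price P = 152 - 4·(33/2) = 86.
Echo's profit: (86 - 66)·5 = 100.

100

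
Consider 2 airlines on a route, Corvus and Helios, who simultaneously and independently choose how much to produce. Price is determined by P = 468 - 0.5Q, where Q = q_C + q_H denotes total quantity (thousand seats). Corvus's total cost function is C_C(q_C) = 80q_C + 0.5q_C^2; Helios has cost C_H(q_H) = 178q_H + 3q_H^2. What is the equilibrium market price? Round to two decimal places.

Corvus's profit: π_C = (468 - 0.5Q)q_C - (80q_C + (1/2)q_C²). Setting ∂π_C/∂q_C = 0: 388 - 2q_C - (1/2)(q_H) = 0.
Helios's profit: π_H = (468 - 0.5Q)q_H - (178q_H + 3q_H²). Setting ∂π_H/∂q_H = 0: 290 - 7q_H - (1/2)(q_C) = 0.
So q_C = (388 - (1/2)q_H)/2 and q_H = (290 - (1/2)q_C)/7.
Substituting one into the other gives q_C = 186.9818 and q_H = 1544/55.
Total output Q = 215.0545, so price P = 468 - (1/2)·215.0545 = 360.4727.

360.47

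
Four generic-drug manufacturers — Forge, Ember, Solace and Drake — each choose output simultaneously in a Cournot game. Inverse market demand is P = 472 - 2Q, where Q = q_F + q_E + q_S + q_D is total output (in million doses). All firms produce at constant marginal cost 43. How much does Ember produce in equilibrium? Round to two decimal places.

42.90

A representative firm's profit is π_i = q_i(472 - 2Q) - 43q_i.
Setting ∂π_i/∂q_i = 0 with rivals' quantities fixed: 429 - 4q_i - 2·Σ_{j≠i} q_j = 0.
With identical firms every q_j equals q_i, so Σ_{j≠i} q_j = 3q_i and 429 = 10q_i, giving q_i = 429/10.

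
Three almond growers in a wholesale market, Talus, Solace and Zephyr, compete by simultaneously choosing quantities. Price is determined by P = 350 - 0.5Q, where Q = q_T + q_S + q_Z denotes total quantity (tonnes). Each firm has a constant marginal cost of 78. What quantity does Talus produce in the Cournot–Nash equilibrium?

136

A representative firm's profit is π_i = q_i(350 - 0.5Q) - 78q_i.
Setting ∂π_i/∂q_i = 0 with rivals' quantities fixed: 272 - q_i - (1/2)·Σ_{j≠i} q_j = 0.
By symmetry each firm produces the same amount; substituting Σ_{j≠i} q_j = 2q_i yields q_i = 272/2 = 136.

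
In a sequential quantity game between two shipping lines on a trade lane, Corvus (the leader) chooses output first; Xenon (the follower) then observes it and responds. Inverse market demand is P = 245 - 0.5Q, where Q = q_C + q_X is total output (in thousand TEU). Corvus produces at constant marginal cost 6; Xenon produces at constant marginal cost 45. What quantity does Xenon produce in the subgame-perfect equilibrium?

61

Solve by backward induction. Given q_C, the follower Xenon maximises π_X = (245 - (1/2)q_C - (1/2)q_X)q_X - 45q_X.
Setting the follower's marginal profit to zero, 200 - (1/2)q_C - q_X = 0, i.e. q_X = (200 - (1/2)q_C).
The leader anticipates this reaction. Substituting into P = 245 - 0.5Q gives P = 145 - (1/4)q_C, so π_C = (145 - (1/4)q_C)q_C - 6q_C.
The leader's first-order condition 139 - (1/2)q_C = 0 yields q_C = 278.
Then q_X = (200 - (1/2)·278) = 61.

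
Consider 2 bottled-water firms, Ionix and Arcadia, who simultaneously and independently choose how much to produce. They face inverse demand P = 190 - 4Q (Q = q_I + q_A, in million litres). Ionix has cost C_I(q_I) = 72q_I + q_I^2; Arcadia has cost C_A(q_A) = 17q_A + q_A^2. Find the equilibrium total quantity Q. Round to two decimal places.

20.79

Ionix's profit: π_I = (190 - 4Q)q_I - (72q_I + q_I²). Setting ∂π_I/∂q_I = 0: 118 - 10q_I - 4(q_A) = 0.
Arcadia's first-order condition: 173 - 10q_A - 4(q_I) = 0.
Rearranging gives the reaction functions q_I = (118 - 4q_A)/10 and q_A = (173 - 4q_I)/10.
Substituting one into the other gives q_I = 122/21 and q_A = 629/42.
Total output Q = 122/21 + 629/42 = 291/14.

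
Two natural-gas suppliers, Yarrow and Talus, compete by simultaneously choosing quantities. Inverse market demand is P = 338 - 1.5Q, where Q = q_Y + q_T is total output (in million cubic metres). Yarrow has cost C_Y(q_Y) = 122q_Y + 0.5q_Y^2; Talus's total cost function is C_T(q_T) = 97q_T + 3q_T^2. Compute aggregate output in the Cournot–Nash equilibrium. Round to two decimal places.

Yarrow's profit: π_Y = (338 - 1.5Q)q_Y - (122q_Y + (1/2)q_Y²). Setting ∂π_Y/∂q_Y = 0: 216 - 4q_Y - (3/2)(q_T) = 0.
Talus's profit: π_T = (338 - 1.5Q)q_T - (97q_T + 3q_T²). Setting ∂π_T/∂q_T = 0: 241 - 9q_T - (3/2)(q_Y) = 0.
Rearranging gives the reaction functions q_Y = (216 - (3/2)q_T)/4 and q_T = (241 - (3/2)q_Y)/9.
Solving the pair: q_Y = 422/9, q_T = 512/27.
Total output Q = 422/9 + 512/27 = 1778/27.

65.85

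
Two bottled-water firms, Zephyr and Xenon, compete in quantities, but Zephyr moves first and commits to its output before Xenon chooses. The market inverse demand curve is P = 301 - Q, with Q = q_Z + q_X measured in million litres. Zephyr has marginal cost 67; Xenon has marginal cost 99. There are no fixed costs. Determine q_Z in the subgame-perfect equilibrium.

Solve by backward induction. Given q_Z, the follower Xenon maximises π_X = (301 - q_Z - q_X)q_X - 99q_X.
Setting the follower's marginal profit to zero, 202 - q_Z - 2q_X = 0, i.e. q_X = (202 - q_Z)/2.
The leader anticipates this reaction. Substituting into P = 301 - Q gives P = 200 - (1/2)q_Z, so π_Z = (200 - (1/2)q_Z)q_Z - 67q_Z.
Leader FOC: 133 - q_Z = 0, so q_Z = 133.
Then q_X = (202 - 133)/2 = 69/2.

133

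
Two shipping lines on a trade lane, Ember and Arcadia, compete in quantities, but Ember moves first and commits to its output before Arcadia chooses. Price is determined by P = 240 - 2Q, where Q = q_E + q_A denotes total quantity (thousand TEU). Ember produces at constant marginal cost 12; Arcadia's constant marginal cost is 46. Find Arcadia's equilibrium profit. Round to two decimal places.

Solve by backward induction. Given q_E, the follower Arcadia maximises π_A = (240 - 2q_E - 2q_A)q_A - 46q_A.
Setting the follower's marginal profit to zero, 194 - 2q_E - 4q_A = 0, i.e. q_A = (194 - 2q_E)/4.
The leader anticipates this reaction. Substituting into P = 240 - 2Q gives P = 143 - q_E, so π_E = (143 - q_E)q_E - 12q_E.
The leader's first-order condition 131 - 2q_E = 0 yields q_E = 131/2.
Then q_A = (194 - 2·(131/2))/4 = 63/4.
Price P = 240 - 2·(325/4) = 155/2.
Arcadia's profit: (155/2 - 46)·(63/4) = 496.1250.

496.13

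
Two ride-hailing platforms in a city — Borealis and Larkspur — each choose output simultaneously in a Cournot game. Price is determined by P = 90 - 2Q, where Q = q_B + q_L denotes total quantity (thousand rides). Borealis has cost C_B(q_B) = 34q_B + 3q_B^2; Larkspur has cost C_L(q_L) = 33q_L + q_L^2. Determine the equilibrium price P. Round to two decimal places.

Borealis's profit: π_B = (90 - 2Q)q_B - (34q_B + 3q_B²). Setting ∂π_B/∂q_B = 0: 56 - 10q_B - 2(q_L) = 0.
Larkspur's profit: π_L = (90 - 2Q)q_L - (33q_L + q_L²). Setting ∂π_L/∂q_L = 0: 57 - 6q_L - 2(q_B) = 0.
Rearranging gives the reaction functions q_B = (56 - 2q_L)/10 and q_L = (57 - 2q_B)/6.
Solving the pair: q_B = 111/28, q_L = 229/28.
Total output Q = 85/7, so price P = 90 - 2·(85/7) = 460/7.

65.71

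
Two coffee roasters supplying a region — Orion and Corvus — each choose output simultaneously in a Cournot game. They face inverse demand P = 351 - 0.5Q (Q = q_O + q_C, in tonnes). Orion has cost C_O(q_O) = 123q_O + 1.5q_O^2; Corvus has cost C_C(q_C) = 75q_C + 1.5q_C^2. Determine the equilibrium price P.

295

Orion's profit: π_O = (351 - 0.5Q)q_O - (123q_O + (3/2)q_O²). Setting ∂π_O/∂q_O = 0: 228 - 4q_O - (1/2)(q_C) = 0.
Corvus's profit: π_C = (351 - 0.5Q)q_C - (75q_C + (3/2)q_C²). Setting ∂π_C/∂q_C = 0: 276 - 4q_C - (1/2)(q_O) = 0.
Rearranging gives the reaction functions q_O = (228 - (1/2)q_C)/4 and q_C = (276 - (1/2)q_O)/4.
Solving the pair: q_O = 344/7, q_C = 440/7.
Total output Q = 112, so price P = 351 - (1/2)·112 = 295.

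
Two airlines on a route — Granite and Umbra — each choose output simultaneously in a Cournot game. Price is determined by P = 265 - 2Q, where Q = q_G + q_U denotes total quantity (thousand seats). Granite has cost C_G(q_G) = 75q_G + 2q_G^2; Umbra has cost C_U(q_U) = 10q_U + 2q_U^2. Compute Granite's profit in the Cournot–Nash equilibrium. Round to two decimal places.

1133.44

Granite's profit: π_G = (265 - 2Q)q_G - (75q_G + 2q_G²). Setting ∂π_G/∂q_G = 0: 190 - 8q_G - 2(q_U) = 0.
Umbra's first-order condition: 255 - 8q_U - 2(q_G) = 0.
Best responses: q_G = (190 - 2q_U)/8, q_U = (255 - 2q_G)/8.
Substituting one into the other gives q_G = 101/6 and q_U = 83/3.
Price P = 265 - 2·(89/2) = 176.
Granite's profit: 176·(101/6) - 75·(101/6) - 2(101/6)² = 1133.4444.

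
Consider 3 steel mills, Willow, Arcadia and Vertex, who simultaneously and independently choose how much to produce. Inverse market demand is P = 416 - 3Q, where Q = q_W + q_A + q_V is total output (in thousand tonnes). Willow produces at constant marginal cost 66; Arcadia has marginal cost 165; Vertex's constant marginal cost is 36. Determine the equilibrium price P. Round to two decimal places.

Willow's profit: π_W = (416 - 3Q)q_W - (66q_W). Setting ∂π_W/∂q_W = 0: 350 - 6q_W - 3(q_A + q_V) = 0.
Arcadia's first-order condition: 251 - 6q_A - 3(q_W + q_V) = 0.
Vertex's profit: π_V = (416 - 3Q)q_V - (36q_V). Setting ∂π_V/∂q_V = 0: 380 - 6q_V - 3(q_W + q_A) = 0.
Summing all 3 equations gives 981 − 12Q = 0, hence Q = 327/4.
Back-substituting: q_W = (350 − 981/4)/3 = 419/12, q_A = (251 − 981/4)/3 = 23/12, q_V = (380 − 981/4)/3 = 539/12.
Total output Q = 327/4, so price P = 416 - 3·(327/4) = 683/4.

170.75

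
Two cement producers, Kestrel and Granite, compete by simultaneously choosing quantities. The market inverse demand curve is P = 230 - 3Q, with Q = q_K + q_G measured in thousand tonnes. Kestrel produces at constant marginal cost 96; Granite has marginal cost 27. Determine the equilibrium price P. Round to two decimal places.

117.67

Kestrel's profit: π_K = (230 - 3Q)q_K - (96q_K). Setting ∂π_K/∂q_K = 0: 134 - 6q_K - 3(q_G) = 0.
Granite's profit: π_G = (230 - 3Q)q_G - (27q_G). Setting ∂π_G/∂q_G = 0: 203 - 6q_G - 3(q_K) = 0.
So q_K = (134 - 3q_G)/6 and q_G = (203 - 3q_K)/6.
Solving the pair: q_K = 65/9, q_G = 272/9.
Total output Q = 337/9, so price P = 230 - 3·(337/9) = 353/3.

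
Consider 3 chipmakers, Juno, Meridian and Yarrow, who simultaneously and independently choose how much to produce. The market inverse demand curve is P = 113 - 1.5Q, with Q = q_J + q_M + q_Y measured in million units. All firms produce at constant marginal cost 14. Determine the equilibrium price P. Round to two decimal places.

38.75

Each firm earns π_i = (113 - 1.5Q)q_i - 14q_i.
First-order condition (treating rivals' output as given): 99 - 3q_i - (3/2)·Σ_{j≠i} q_j = 0.
With identical firms every q_j equals q_i, so Σ_{j≠i} q_j = 2q_i and 99 = 6q_i, giving q_i = 33/2.
Total output Q = 99/2, so price P = 113 - (3/2)·(99/2) = 155/4.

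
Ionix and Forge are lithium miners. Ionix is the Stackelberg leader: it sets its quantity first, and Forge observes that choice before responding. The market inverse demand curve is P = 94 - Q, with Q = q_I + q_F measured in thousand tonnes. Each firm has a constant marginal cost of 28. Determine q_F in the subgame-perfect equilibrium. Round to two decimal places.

16.50

Solve by backward induction. Given q_I, the follower Forge maximises π_F = (94 - q_I - q_F)q_F - 28q_F.
Setting the follower's marginal profit to zero, 66 - q_I - 2q_F = 0, i.e. q_F = (66 - q_I)/2.
Ionix substitutes q_F(q_I) into its own profit: π_I = q_I(94 - q_I - (66 - q_I)/2) - 28q_I = (61 - (1/2)q_I)q_I - 28q_I.
Leader FOC: 33 - q_I = 0, so q_I = 33.
Then q_F = (66 - 33)/2 = 33/2.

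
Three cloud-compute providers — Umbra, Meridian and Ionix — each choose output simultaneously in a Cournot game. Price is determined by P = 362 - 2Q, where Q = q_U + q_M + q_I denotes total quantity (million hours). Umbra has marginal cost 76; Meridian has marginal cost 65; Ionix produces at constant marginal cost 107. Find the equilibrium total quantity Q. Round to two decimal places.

104.75

Umbra's profit: π_U = (362 - 2Q)q_U - (76q_U). Setting ∂π_U/∂q_U = 0: 286 - 4q_U - 2(q_M + q_I) = 0.
Meridian's first-order condition: 297 - 4q_M - 2(q_U + q_I) = 0.
Ionix's first-order condition: 255 - 4q_I - 2(q_U + q_M) = 0.
Adding the 3 first-order conditions: 838 − 8Q = 0, so Q = 419/4.
Back-substituting: q_U = (286 − 419/2)/2 = 153/4, q_M = (297 − 419/2)/2 = 175/4, q_I = (255 − 419/2)/2 = 91/4.
Total output Q = 153/4 + 175/4 + 91/4 = 419/4.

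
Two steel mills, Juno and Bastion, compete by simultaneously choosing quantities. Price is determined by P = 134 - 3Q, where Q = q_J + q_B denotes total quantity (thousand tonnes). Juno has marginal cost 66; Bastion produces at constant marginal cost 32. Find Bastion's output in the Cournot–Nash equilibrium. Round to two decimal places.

Juno's profit: π_J = (134 - 3Q)q_J - (66q_J). Setting ∂π_J/∂q_J = 0: 68 - 6q_J - 3(q_B) = 0.
Bastion's profit: π_B = (134 - 3Q)q_B - (32q_B). Setting ∂π_B/∂q_B = 0: 102 - 6q_B - 3(q_J) = 0.
So q_J = (68 - 3q_B)/6 and q_B = (102 - 3q_J)/6.
Solving the pair: q_J = 34/9, q_B = 136/9.

15.11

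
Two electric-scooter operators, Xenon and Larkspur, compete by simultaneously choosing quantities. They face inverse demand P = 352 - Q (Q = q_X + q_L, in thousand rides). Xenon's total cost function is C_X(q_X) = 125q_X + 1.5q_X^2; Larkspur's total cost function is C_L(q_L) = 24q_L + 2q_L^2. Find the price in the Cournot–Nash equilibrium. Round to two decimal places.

267.62

Xenon's profit: π_X = (352 - Q)q_X - (125q_X + (3/2)q_X²). Setting ∂π_X/∂q_X = 0: 227 - 5q_X - (q_L) = 0.
Larkspur's profit: π_L = (352 - Q)q_L - (24q_L + 2q_L²). Setting ∂π_L/∂q_L = 0: 328 - 6q_L - (q_X) = 0.
Best responses: q_X = (227 - q_L)/5, q_L = (328 - q_X)/6.
Substituting one into the other gives q_X = 1034/29 and q_L = 1413/29.
Total output Q = 84.3793, so price P = 352 - 84.3793 = 267.6207.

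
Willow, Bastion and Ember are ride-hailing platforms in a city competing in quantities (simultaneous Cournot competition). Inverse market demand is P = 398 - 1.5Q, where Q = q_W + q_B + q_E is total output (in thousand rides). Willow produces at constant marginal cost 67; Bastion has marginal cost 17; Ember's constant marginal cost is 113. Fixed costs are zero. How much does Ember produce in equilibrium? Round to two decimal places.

Willow's profit: π_W = (398 - 1.5Q)q_W - (67q_W). Setting ∂π_W/∂q_W = 0: 331 - 3q_W - (3/2)(q_B + q_E) = 0.
Bastion's first-order condition: 381 - 3q_B - (3/2)(q_W + q_E) = 0.
Ember's profit: π_E = (398 - 1.5Q)q_E - (113q_E). Setting ∂π_E/∂q_E = 0: 285 - 3q_E - (3/2)(q_W + q_B) = 0.
Summing all 3 equations gives 997 − 6Q = 0, hence Q = 997/6.
Back-substituting: q_W = (331 − 997/4)/(3/2) = 109/2, q_B = (381 − 997/4)/(3/2) = 527/6, q_E = (285 − 997/4)/(3/2) = 143/6.

23.83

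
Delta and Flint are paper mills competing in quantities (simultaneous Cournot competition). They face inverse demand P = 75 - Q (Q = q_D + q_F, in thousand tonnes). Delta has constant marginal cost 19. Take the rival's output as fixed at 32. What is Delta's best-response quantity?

With the rival's output fixed at 32, Delta's profit is π_D = (75 - 32 - q_D)q_D - (19q_D) = (43 - q_D)q_D - (19q_D).
∂π_D/∂q_D = 24 - 2q_D = 0, so q_D = 12.

12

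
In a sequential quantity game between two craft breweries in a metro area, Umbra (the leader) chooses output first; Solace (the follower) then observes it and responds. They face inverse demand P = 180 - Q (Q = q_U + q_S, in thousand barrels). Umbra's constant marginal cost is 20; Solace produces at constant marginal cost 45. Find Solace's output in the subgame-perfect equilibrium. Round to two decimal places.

The follower Solace best-responds to any q_U: π_S = (180 - Q)q_S - 45q_S.
Follower FOC: 135 - q_U - 2q_S = 0, so q_S(q_U) = (135 - q_U)/2.
Umbra substitutes q_S(q_U) into its own profit: π_U = q_U(180 - q_U - (135 - q_U)/2) - 20q_U = (225/2 - (1/2)q_U)q_U - 20q_U.
Maximising: ∂π_U/∂q_U = 185/2 - q_U = 0, giving q_U = 185/2.
Then q_S = (135 - 185/2)/2 = 85/4.

21.25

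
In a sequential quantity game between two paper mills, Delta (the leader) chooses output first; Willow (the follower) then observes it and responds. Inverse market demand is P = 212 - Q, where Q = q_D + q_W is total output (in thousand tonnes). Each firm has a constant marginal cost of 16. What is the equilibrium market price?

Solve by backward induction. Given q_D, the follower Willow maximises π_W = (212 - q_D - q_W)q_W - 16q_W.
Setting the follower's marginal profit to zero, 196 - q_D - 2q_W = 0, i.e. q_W = (196 - q_D)/2.
The leader anticipates this reaction. Substituting into P = 212 - Q gives P = 114 - (1/2)q_D, so π_D = (114 - (1/2)q_D)q_D - 16q_D.
Leader FOC: 98 - q_D = 0, so q_D = 98.
Then q_W = (196 - 98)/2 = 49.
Total output Q = 147, so price P = 212 - 147 = 65.

65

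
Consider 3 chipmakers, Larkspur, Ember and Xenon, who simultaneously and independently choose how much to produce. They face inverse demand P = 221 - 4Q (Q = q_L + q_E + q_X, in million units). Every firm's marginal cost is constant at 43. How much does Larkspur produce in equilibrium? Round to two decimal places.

A representative firm's profit is π_i = q_i(221 - 4Q) - 43q_i.
Setting ∂π_i/∂q_i = 0 with rivals' quantities fixed: 178 - 8q_i - 4·Σ_{j≠i} q_j = 0.
By symmetry each firm produces the same amount; substituting Σ_{j≠i} q_j = 2q_i yields q_i = 178/16 = 89/8.

11.13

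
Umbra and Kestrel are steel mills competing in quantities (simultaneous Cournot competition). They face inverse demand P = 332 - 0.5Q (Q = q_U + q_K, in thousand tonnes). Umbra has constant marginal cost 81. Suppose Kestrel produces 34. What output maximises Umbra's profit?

234

With the rival's output fixed at 34, Umbra's profit is π_U = (332 - (1/2)·34 - (1/2)q_U)q_U - (81q_U) = (315 - (1/2)q_U)q_U - (81q_U).
∂π_U/∂q_U = 234 - q_U = 0, so q_U = 234.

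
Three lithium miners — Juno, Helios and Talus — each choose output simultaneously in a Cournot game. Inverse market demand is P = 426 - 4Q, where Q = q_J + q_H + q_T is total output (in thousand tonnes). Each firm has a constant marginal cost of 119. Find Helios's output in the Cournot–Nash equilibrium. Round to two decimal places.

19.19

Each firm earns π_i = (426 - 4Q)q_i - 119q_i.
First-order condition (treating rivals' output as given): 307 - 8q_i - 4·Σ_{j≠i} q_j = 0.
With identical firms every q_j equals q_i, so Σ_{j≠i} q_j = 2q_i and 307 = 16q_i, giving q_i = 307/16.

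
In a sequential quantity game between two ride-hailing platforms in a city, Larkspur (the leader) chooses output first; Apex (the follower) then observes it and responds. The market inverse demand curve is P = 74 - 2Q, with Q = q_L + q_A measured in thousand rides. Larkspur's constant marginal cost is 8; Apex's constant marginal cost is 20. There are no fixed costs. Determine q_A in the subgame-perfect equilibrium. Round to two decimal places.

3.75

Solve by backward induction. Given q_L, the follower Apex maximises π_A = (74 - 2q_L - 2q_A)q_A - 20q_A.
Setting the follower's marginal profit to zero, 54 - 2q_L - 4q_A = 0, i.e. q_A = (54 - 2q_L)/4.
The leader anticipates this reaction. Substituting into P = 74 - 2Q gives P = 47 - q_L, so π_L = (47 - q_L)q_L - 8q_L.
Maximising: ∂π_L/∂q_L = 39 - 2q_L = 0, giving q_L = 39/2.
Then q_A = (54 - 2·(39/2))/4 = 15/4.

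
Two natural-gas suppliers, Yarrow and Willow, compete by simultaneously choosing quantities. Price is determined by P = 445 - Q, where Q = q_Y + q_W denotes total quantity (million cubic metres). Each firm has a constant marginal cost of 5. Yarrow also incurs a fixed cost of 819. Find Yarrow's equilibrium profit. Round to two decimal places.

Each firm earns π_i = (445 - Q)q_i - 5q_i.
First-order condition (treating rivals' output as given): 440 - 2q_i - q_j = 0.
With identical firms every q_j equals q_i, so q_j = q_i and 440 = 3q_i, giving q_i = 440/3.
Price P = 445 - 880/3 = 455/3.
Yarrow's profit: (455/3 - 5)·(440/3) - 819 = 20692.1111.

20692.11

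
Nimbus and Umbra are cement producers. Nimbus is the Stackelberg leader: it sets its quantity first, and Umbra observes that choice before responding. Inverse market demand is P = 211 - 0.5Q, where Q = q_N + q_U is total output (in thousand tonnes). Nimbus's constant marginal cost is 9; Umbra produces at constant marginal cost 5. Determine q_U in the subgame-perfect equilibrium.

Solve by backward induction. Given q_N, the follower Umbra maximises π_U = (211 - (1/2)q_N - (1/2)q_U)q_U - 5q_U.
Follower FOC: 206 - (1/2)q_N - q_U = 0, so q_U(q_N) = (206 - (1/2)q_N).
The leader anticipates this reaction. Substituting into P = 211 - 0.5Q gives P = 108 - (1/4)q_N, so π_N = (108 - (1/4)q_N)q_N - 9q_N.
Leader FOC: 99 - (1/2)q_N = 0, so q_N = 198.
Then q_U = (206 - (1/2)·198) = 107.

107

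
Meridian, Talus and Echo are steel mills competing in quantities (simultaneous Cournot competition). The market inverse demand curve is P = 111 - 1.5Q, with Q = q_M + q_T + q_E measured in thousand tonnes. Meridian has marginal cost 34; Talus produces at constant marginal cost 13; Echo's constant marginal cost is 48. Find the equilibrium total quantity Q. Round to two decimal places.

Meridian's profit: π_M = (111 - 1.5Q)q_M - (34q_M). Setting ∂π_M/∂q_M = 0: 77 - 3q_M - (3/2)(q_T + q_E) = 0.
Talus's first-order condition: 98 - 3q_T - (3/2)(q_M + q_E) = 0.
Echo's first-order condition: 63 - 3q_E - (3/2)(q_M + q_T) = 0.
Adding the 3 first-order conditions: 238 − 6Q = 0, so Q = 119/3.
Back-substituting: q_M = (77 − 119/2)/(3/2) = 35/3, q_T = (98 − 119/2)/(3/2) = 77/3, q_E = (63 − 119/2)/(3/2) = 7/3.
Total output Q = 35/3 + 77/3 + 7/3 = 119/3.

39.67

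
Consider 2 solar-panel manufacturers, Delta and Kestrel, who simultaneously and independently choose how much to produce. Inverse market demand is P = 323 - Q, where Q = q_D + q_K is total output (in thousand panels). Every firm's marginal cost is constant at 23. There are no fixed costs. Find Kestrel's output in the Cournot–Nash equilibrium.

A representative firm's profit is π_i = q_i(323 - Q) - 23q_i.
First-order condition (treating rivals' output as given): 300 - 2q_i - q_j = 0.
With identical firms every q_j equals q_i, so q_j = q_i and 300 = 3q_i, giving q_i = 100.

100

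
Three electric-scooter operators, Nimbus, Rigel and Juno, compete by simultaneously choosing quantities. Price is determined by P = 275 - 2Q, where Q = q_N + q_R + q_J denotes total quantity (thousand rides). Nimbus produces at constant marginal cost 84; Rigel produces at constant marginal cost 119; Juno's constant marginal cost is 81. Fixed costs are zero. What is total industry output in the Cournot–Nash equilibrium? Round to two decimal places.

67.63

Nimbus's profit: π_N = (275 - 2Q)q_N - (84q_N). Setting ∂π_N/∂q_N = 0: 191 - 4q_N - 2(q_R + q_J) = 0.
Rigel's first-order condition: 156 - 4q_R - 2(q_N + q_J) = 0.
Juno's first-order condition: 194 - 4q_J - 2(q_N + q_R) = 0.
Summing all 3 equations gives 541 − 8Q = 0, hence Q = 541/8.
Back-substituting: q_N = (191 − 541/4)/2 = 223/8, q_R = (156 − 541/4)/2 = 83/8, q_J = (194 − 541/4)/2 = 235/8.
Total output Q = 223/8 + 83/8 + 235/8 = 541/8.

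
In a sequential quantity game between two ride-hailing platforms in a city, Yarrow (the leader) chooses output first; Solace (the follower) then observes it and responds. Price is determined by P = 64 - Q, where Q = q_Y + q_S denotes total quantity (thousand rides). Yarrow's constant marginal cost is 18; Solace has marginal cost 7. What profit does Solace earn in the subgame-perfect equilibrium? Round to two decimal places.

390.06

Solve by backward induction. Given q_Y, the follower Solace maximises π_S = (64 - q_Y - q_S)q_S - 7q_S.
∂π_S/∂q_S = 57 - q_Y - 2q_S = 0 gives the reaction function q_S = (57 - q_Y)/2.
The leader anticipates this reaction. Substituting into P = 64 - Q gives P = 71/2 - (1/2)q_Y, so π_Y = (71/2 - (1/2)q_Y)q_Y - 18q_Y.
Maximising: ∂π_Y/∂q_Y = 35/2 - q_Y = 0, giving q_Y = 35/2.
Then q_S = (57 - 35/2)/2 = 79/4.
Price P = 64 - 149/4 = 107/4.
Solace's profit: (107/4 - 7)·(79/4) = 390.0625.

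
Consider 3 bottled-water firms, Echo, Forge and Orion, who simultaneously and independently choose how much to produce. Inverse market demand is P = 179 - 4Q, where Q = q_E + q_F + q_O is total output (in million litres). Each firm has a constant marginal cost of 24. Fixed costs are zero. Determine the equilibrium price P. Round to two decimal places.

62.75

A representative firm's profit is π_i = q_i(179 - 4Q) - 24q_i.
First-order condition (treating rivals' output as given): 155 - 8q_i - 4·Σ_{j≠i} q_j = 0.
With identical firms every q_j equals q_i, so Σ_{j≠i} q_j = 2q_i and 155 = 16q_i, giving q_i = 155/16.
Total output Q = 465/16, so price P = 179 - 4·(465/16) = 251/4.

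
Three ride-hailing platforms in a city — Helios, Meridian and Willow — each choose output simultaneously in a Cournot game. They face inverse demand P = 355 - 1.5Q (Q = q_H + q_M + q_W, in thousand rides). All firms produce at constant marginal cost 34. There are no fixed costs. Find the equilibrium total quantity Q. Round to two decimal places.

Each firm earns π_i = (355 - 1.5Q)q_i - 34q_i.
Setting ∂π_i/∂q_i = 0 with rivals' quantities fixed: 321 - 3q_i - (3/2)·Σ_{j≠i} q_j = 0.
With identical firms every q_j equals q_i, so Σ_{j≠i} q_j = 2q_i and 321 = 6q_i, giving q_i = 107/2.
Total output Q = 107/2 + 107/2 + 107/2 = 321/2.

160.50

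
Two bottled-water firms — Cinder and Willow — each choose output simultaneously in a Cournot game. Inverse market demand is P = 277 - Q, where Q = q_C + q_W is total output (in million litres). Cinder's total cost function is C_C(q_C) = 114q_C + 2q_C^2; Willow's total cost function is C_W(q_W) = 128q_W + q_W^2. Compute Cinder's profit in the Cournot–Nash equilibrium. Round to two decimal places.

Cinder's profit: π_C = (277 - Q)q_C - (114q_C + 2q_C²). Setting ∂π_C/∂q_C = 0: 163 - 6q_C - (q_W) = 0.
Willow's first-order condition: 149 - 4q_W - (q_C) = 0.
So q_C = (163 - q_W)/6 and q_W = (149 - q_C)/4.
Substituting one into the other gives q_C = 503/23 and q_W = 731/23.
Price P = 277 - 1234/23 = 223.3478.
Cinder's profit: 223.3478·(503/23) - 114·(503/23) - 2(503/23)² = 1434.8336.

1434.83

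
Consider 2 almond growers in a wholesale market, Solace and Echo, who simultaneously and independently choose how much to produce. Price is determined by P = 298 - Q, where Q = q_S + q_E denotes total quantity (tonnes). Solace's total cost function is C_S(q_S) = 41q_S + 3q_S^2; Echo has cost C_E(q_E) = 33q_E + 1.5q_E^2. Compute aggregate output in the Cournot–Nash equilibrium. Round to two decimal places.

73.92

Solace's profit: π_S = (298 - Q)q_S - (41q_S + 3q_S²). Setting ∂π_S/∂q_S = 0: 257 - 8q_S - (q_E) = 0.
Echo's profit: π_E = (298 - Q)q_E - (33q_E + (3/2)q_E²). Setting ∂π_E/∂q_E = 0: 265 - 5q_E - (q_S) = 0.
Rearranging gives the reaction functions q_S = (257 - q_E)/8 and q_E = (265 - q_S)/5.
Solving the pair: q_S = 340/13, q_E = 621/13.
Total output Q = 340/13 + 621/13 = 961/13.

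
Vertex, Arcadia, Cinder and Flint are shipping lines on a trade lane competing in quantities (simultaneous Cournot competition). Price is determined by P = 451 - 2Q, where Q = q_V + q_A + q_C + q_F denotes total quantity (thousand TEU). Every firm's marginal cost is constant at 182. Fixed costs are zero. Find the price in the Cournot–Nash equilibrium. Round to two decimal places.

A representative firm's profit is π_i = q_i(451 - 2Q) - 182q_i.
First-order condition (treating rivals' output as given): 269 - 4q_i - 2·Σ_{j≠i} q_j = 0.
With identical firms every q_j equals q_i, so Σ_{j≠i} q_j = 3q_i and 269 = 10q_i, giving q_i = 269/10.
Total output Q = 538/5, so price P = 451 - 2·(538/5) = 1179/5.

235.80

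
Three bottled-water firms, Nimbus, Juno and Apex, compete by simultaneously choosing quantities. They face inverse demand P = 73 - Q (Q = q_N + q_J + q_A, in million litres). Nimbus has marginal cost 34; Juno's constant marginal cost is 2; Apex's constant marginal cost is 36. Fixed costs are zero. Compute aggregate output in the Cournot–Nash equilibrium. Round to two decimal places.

36.75

Nimbus's profit: π_N = (73 - Q)q_N - (34q_N). Setting ∂π_N/∂q_N = 0: 39 - 2q_N - (q_J + q_A) = 0.
Juno's first-order condition: 71 - 2q_J - (q_N + q_A) = 0.
Apex's first-order condition: 37 - 2q_A - (q_N + q_J) = 0.
Summing all 3 equations gives 147 − 4Q = 0, hence Q = 147/4.
Back-substituting: q_N = (39 − 147/4) = 9/4, q_J = (71 − 147/4) = 137/4, q_A = (37 − 147/4) = 1/4.
Total output Q = 9/4 + 137/4 + 1/4 = 147/4.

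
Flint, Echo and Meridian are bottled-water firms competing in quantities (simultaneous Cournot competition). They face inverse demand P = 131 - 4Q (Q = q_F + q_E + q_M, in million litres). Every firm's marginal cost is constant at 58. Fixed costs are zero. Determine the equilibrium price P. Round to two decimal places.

Each firm earns π_i = (131 - 4Q)q_i - 58q_i.
First-order condition (treating rivals' output as given): 73 - 8q_i - 4·Σ_{j≠i} q_j = 0.
With identical firms every q_j equals q_i, so Σ_{j≠i} q_j = 2q_i and 73 = 16q_i, giving q_i = 73/16.
Total output Q = 219/16, so price P = 131 - 4·(219/16) = 305/4.

76.25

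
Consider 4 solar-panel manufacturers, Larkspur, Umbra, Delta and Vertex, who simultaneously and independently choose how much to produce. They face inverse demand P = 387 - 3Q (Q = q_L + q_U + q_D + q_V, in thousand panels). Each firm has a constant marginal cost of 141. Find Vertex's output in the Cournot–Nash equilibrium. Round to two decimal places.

16.40

Each firm earns π_i = (387 - 3Q)q_i - 141q_i.
Setting ∂π_i/∂q_i = 0 with rivals' quantities fixed: 246 - 6q_i - 3·Σ_{j≠i} q_j = 0.
By symmetry each firm produces the same amount; substituting Σ_{j≠i} q_j = 3q_i yields q_i = 246/15 = 82/5.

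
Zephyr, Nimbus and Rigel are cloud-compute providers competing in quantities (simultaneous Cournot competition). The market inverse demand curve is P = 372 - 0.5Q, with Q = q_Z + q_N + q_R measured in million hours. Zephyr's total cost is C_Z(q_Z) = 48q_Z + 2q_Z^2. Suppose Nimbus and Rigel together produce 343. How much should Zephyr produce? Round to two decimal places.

With rivals' combined output fixed at 343, Zephyr's profit is π_Z = (372 - (1/2)·343 - (1/2)q_Z)q_Z - (48q_Z + 2q_Z²) = (401/2 - (1/2)q_Z)q_Z - (48q_Z + 2q_Z²).
∂π_Z/∂q_Z = 305/2 - 5q_Z = 0, so q_Z = 61/2.

30.50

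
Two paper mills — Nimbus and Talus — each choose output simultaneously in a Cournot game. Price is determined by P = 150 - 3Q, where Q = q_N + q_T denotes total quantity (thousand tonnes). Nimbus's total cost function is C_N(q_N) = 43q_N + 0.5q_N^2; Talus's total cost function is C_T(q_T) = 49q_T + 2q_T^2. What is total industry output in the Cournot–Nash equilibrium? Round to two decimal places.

Nimbus's profit: π_N = (150 - 3Q)q_N - (43q_N + (1/2)q_N²). Setting ∂π_N/∂q_N = 0: 107 - 7q_N - 3(q_T) = 0.
Talus's profit: π_T = (150 - 3Q)q_T - (49q_T + 2q_T²). Setting ∂π_T/∂q_T = 0: 101 - 10q_T - 3(q_N) = 0.
So q_N = (107 - 3q_T)/7 and q_T = (101 - 3q_N)/10.
Solving the pair: q_N = 767/61, q_T = 386/61.
Total output Q = 767/61 + 386/61 = 1153/61.

18.90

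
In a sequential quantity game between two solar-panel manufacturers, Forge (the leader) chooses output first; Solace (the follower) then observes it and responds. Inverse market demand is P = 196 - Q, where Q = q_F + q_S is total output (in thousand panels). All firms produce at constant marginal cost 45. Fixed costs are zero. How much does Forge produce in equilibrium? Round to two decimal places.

75.50

Solve by backward induction. Given q_F, the follower Solace maximises π_S = (196 - q_F - q_S)q_S - 45q_S.
Setting the follower's marginal profit to zero, 151 - q_F - 2q_S = 0, i.e. q_S = (151 - q_F)/2.
Forge substitutes q_S(q_F) into its own profit: π_F = q_F(196 - q_F - (151 - q_F)/2) - 45q_F = (241/2 - (1/2)q_F)q_F - 45q_F.
Leader FOC: 151/2 - q_F = 0, so q_F = 151/2.
Then q_S = (151 - 151/2)/2 = 151/4.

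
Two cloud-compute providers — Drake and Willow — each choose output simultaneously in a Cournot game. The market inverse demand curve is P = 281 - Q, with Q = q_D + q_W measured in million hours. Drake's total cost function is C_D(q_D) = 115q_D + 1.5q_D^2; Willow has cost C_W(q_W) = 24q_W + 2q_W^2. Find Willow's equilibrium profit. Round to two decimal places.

4466.69

Drake's profit: π_D = (281 - Q)q_D - (115q_D + (3/2)q_D²). Setting ∂π_D/∂q_D = 0: 166 - 5q_D - (q_W) = 0.
Willow's first-order condition: 257 - 6q_W - (q_D) = 0.
Rearranging gives the reaction functions q_D = (166 - q_W)/5 and q_W = (257 - q_D)/6.
Solving the pair: q_D = 739/29, q_W = 1119/29.
Price P = 281 - 1858/29 = 216.9310.
Willow's profit: 216.9310·(1119/29) - 24·(1119/29) - 2(1119/29)² = 4466.6861.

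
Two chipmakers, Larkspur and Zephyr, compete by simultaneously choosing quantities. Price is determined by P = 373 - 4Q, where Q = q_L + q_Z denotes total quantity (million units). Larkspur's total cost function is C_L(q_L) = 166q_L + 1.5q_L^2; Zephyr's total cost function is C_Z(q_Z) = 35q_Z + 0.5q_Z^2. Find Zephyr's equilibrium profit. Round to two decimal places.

5455.72

Larkspur's profit: π_L = (373 - 4Q)q_L - (166q_L + (3/2)q_L²). Setting ∂π_L/∂q_L = 0: 207 - 11q_L - 4(q_Z) = 0.
Zephyr's profit: π_Z = (373 - 4Q)q_Z - (35q_Z + (1/2)q_Z²). Setting ∂π_Z/∂q_Z = 0: 338 - 9q_Z - 4(q_L) = 0.
So q_L = (207 - 4q_Z)/11 and q_Z = (338 - 4q_L)/9.
Substituting one into the other gives q_L = 511/83 and q_Z = 34.8193.
Price P = 373 - 4·40.9759 = 209.0964.
Zephyr's profit: 209.0964·34.8193 - 35·34.8193 - (1/2)·34.8193² = 5455.7193.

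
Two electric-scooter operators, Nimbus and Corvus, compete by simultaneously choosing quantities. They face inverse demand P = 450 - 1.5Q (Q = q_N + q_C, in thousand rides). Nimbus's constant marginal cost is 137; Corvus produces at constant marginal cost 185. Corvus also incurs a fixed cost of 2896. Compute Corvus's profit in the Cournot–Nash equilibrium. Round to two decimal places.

Nimbus's profit: π_N = (450 - 1.5Q)q_N - (137q_N). Setting ∂π_N/∂q_N = 0: 313 - 3q_N - (3/2)(q_C) = 0.
Corvus's first-order condition: 265 - 3q_C - (3/2)(q_N) = 0.
Best responses: q_N = (313 - (3/2)q_C)/3, q_C = (265 - (3/2)q_N)/3.
Substituting one into the other gives q_N = 722/9 and q_C = 434/9.
Price P = 450 - (3/2)·(1156/9) = 772/3.
Corvus's profit: (772/3 - 185)·(434/9) - 2896 = 592.0741.

592.07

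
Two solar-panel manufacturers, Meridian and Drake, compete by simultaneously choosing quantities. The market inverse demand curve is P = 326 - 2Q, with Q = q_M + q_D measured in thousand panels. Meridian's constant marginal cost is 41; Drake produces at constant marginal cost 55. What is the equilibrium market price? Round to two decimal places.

Meridian's profit: π_M = (326 - 2Q)q_M - (41q_M). Setting ∂π_M/∂q_M = 0: 285 - 4q_M - 2(q_D) = 0.
Drake's first-order condition: 271 - 4q_D - 2(q_M) = 0.
So q_M = (285 - 2q_D)/4 and q_D = (271 - 2q_M)/4.
Solving the pair: q_M = 299/6, q_D = 257/6.
Total output Q = 278/3, so price P = 326 - 2·(278/3) = 422/3.

140.67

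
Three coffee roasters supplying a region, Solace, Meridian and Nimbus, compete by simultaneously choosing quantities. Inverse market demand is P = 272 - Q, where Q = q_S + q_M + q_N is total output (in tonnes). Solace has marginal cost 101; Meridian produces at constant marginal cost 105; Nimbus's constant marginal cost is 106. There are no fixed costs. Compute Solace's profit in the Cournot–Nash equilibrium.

2025

Solace's profit: π_S = (272 - Q)q_S - (101q_S). Setting ∂π_S/∂q_S = 0: 171 - 2q_S - (q_M + q_N) = 0.
Meridian's profit: π_M = (272 - Q)q_M - (105q_M). Setting ∂π_M/∂q_M = 0: 167 - 2q_M - (q_S + q_N) = 0.
Nimbus's first-order condition: 166 - 2q_N - (q_S + q_M) = 0.
Summing all 3 equations gives 504 − 4Q = 0, hence Q = 126.
Back-substituting: q_S = (171 − 126) = 45, q_M = (167 − 126) = 41, q_N = (166 − 126) = 40.
Price P = 272 - 126 = 146.
Solace's profit: (146 - 101)·45 = 2025.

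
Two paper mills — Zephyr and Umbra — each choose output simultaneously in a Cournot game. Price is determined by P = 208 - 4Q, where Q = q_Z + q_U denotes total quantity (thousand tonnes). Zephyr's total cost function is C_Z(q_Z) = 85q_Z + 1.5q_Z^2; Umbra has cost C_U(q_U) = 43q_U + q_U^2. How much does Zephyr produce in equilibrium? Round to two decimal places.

Zephyr's profit: π_Z = (208 - 4Q)q_Z - (85q_Z + (3/2)q_Z²). Setting ∂π_Z/∂q_Z = 0: 123 - 11q_Z - 4(q_U) = 0.
Umbra's profit: π_U = (208 - 4Q)q_U - (43q_U + q_U²). Setting ∂π_U/∂q_U = 0: 165 - 10q_U - 4(q_Z) = 0.
Best responses: q_Z = (123 - 4q_U)/11, q_U = (165 - 4q_Z)/10.
Solving the pair: q_Z = 285/47, q_U = 1323/94.

6.06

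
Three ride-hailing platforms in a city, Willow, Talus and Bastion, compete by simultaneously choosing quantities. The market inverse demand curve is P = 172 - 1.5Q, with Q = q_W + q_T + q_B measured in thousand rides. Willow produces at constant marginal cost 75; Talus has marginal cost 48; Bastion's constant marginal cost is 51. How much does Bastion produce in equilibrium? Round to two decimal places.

23.67

Willow's profit: π_W = (172 - 1.5Q)q_W - (75q_W). Setting ∂π_W/∂q_W = 0: 97 - 3q_W - (3/2)(q_T + q_B) = 0.
Talus's profit: π_T = (172 - 1.5Q)q_T - (48q_T). Setting ∂π_T/∂q_T = 0: 124 - 3q_T - (3/2)(q_W + q_B) = 0.
Bastion's first-order condition: 121 - 3q_B - (3/2)(q_W + q_T) = 0.
Adding the 3 first-order conditions: 342 − 6Q = 0, so Q = 57.
Back-substituting: q_W = (97 − 171/2)/(3/2) = 23/3, q_T = (124 − 171/2)/(3/2) = 77/3, q_B = (121 − 171/2)/(3/2) = 71/3.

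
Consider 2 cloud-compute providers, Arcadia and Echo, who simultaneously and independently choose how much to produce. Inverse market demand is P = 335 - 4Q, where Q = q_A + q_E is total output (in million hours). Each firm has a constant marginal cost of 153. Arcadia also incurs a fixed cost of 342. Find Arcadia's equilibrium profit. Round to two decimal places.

Each firm earns π_i = (335 - 4Q)q_i - 153q_i.
First-order condition (treating rivals' output as given): 182 - 8q_i - 4q_j = 0.
With identical firms every q_j equals q_i, so q_j = q_i and 182 = 12q_i, giving q_i = 91/6.
Price P = 335 - 4·(91/3) = 641/3.
Arcadia's profit: (641/3 - 153)·(91/6) - 342 = 578.1111.

578.11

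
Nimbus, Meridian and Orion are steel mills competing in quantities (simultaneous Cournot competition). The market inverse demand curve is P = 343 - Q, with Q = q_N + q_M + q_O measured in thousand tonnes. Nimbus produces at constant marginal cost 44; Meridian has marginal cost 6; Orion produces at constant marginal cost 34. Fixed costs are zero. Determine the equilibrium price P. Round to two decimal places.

Nimbus's profit: π_N = (343 - Q)q_N - (44q_N). Setting ∂π_N/∂q_N = 0: 299 - 2q_N - (q_M + q_O) = 0.
Meridian's profit: π_M = (343 - Q)q_M - (6q_M). Setting ∂π_M/∂q_M = 0: 337 - 2q_M - (q_N + q_O) = 0.
Orion's first-order condition: 309 - 2q_O - (q_N + q_M) = 0.
Adding the 3 first-order conditions: 945 − 4Q = 0, so Q = 945/4.
Back-substituting: q_N = (299 − 945/4) = 251/4, q_M = (337 − 945/4) = 403/4, q_O = (309 − 945/4) = 291/4.
Total output Q = 945/4, so price P = 343 - 945/4 = 427/4.

106.75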